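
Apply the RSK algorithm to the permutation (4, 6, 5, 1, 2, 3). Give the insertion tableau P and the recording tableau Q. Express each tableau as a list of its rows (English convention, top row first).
P = [[1, 2, 3], [4, 5], [6]], Q = [[1, 2, 6], [3, 5], [4]]

Insert each entry of the permutation into P by Schensted row insertion, recording in Q the position of each new cell.

Insert 4: appended to row 1. P = [[4]], Q = [[1]].
Insert 6: appended to row 1. P = [[4, 6]], Q = [[1, 2]].
Insert 5: 5 bumps 6 from row 1; 6 starts row 2. P = [[4, 5], [6]], Q = [[1, 2], [3]].
Insert 1: 1 bumps 4 from row 1; 4 bumps 6 from row 2; 6 starts row 3. P = [[1, 5], [4], [6]], Q = [[1, 2], [3], [4]].
Insert 2: 2 bumps 5 from row 1; 5 appends to row 2. P = [[1, 2], [4, 5], [6]], Q = [[1, 2], [3, 5], [4]].
Insert 3: appended to row 1. P = [[1, 2, 3], [4, 5], [6]], Q = [[1, 2, 6], [3, 5], [4]].

So P = [[1, 2, 3], [4, 5], [6]], Q = [[1, 2, 6], [3, 5], [4]].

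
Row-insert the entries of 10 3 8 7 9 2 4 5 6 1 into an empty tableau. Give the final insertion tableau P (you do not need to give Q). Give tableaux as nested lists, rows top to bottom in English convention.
After inserting 10: P = [[10]].
After inserting 3: P = [[3], [10]].
After inserting 8: P = [[3, 8], [10]].
After inserting 7: P = [[3, 7], [8], [10]].
After inserting 9: P = [[3, 7, 9], [8], [10]].
After inserting 2: P = [[2, 7, 9], [3], [8], [10]].
After inserting 4: P = [[2, 4, 9], [3, 7], [8], [10]].
After inserting 5: P = [[2, 4, 5], [3, 7, 9], [8], [10]].
After inserting 6: P = [[2, 4, 5, 6], [3, 7, 9], [8], [10]].
After inserting 1: P = [[1, 4, 5, 6], [2, 7, 9], [3], [8], [10]].

So P = [[1, 4, 5, 6], [2, 7, 9], [3], [8], [10]].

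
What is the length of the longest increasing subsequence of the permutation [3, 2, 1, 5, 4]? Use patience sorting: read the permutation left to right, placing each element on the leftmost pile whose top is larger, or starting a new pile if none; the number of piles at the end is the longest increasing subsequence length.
2

3: new pile. tops = [3]
2: onto pile 1 (replacing 3). tops = [2]
1: onto pile 1 (replacing 2). tops = [1]
5: new pile. tops = [1, 5]
4: onto pile 2 (replacing 5). tops = [1, 4]

2 piles, so the longest increasing subsequence has length 2.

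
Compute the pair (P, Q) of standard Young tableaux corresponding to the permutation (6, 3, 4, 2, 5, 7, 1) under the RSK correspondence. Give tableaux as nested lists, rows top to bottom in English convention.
P = [[1, 4, 5, 7], [2], [3], [6]], Q = [[1, 3, 5, 6], [2], [4], [7]]

Insert each entry of the permutation into P by Schensted row insertion, recording in Q the position of each new cell.

Insert 6: appended to row 1. P = [[6]].
Insert 3: 3 bumps 6 from row 1; 6 starts row 2. P = [[3], [6]].
Insert 4: appended to row 1. P = [[3, 4], [6]].
Insert 2: 2 bumps 3 from row 1; 3 bumps 6 from row 2; 6 starts row 3. P = [[2, 4], [3], [6]].
Insert 5: appended to row 1. P = [[2, 4, 5], [3], [6]].
Insert 7: appended to row 1. P = [[2, 4, 5, 7], [3], [6]].
Insert 1: 1 bumps 2 from row 1; 2 bumps 3 from row 2; 3 bumps 6 from row 3; 6 starts row 4. P = [[1, 4, 5, 7], [2], [3], [6]].

So P = [[1, 4, 5, 7], [2], [3], [6]], Q = [[1, 3, 5, 6], [2], [4], [7]].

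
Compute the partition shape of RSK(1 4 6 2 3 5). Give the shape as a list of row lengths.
[4, 2]

Row-insert each entry into an empty tableau.

After inserting 1: P = [[1]].
After inserting 4: P = [[1, 4]].
After inserting 6: P = [[1, 4, 6]].
After inserting 2: P = [[1, 2, 6], [4]].
After inserting 3: P = [[1, 2, 3], [4, 6]].
After inserting 5: P = [[1, 2, 3, 5], [4, 6]].

The final insertion tableau P = [[1, 2, 3, 5], [4, 6]] has shape [4, 2].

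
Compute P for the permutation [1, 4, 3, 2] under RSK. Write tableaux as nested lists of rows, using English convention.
Insert 1: appended to row 1. P = [[1]].
Insert 4: appended to row 1. P = [[1, 4]].
Insert 3: 3 bumps 4 from row 1; 4 starts row 2. P = [[1, 3], [4]].
Insert 2: 2 bumps 3 from row 1; 3 bumps 4 from row 2; 4 starts row 3. P = [[1, 2], [3], [4]].

So P = [[1, 2], [3], [4]].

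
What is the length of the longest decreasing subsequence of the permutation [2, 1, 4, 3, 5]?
2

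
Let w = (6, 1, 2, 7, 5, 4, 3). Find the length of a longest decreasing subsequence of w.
4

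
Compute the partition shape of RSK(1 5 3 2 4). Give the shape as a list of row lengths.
Row-insert each entry into an empty tableau.

After inserting 1: P = [[1]].
After inserting 5: P = [[1, 5]].
After inserting 3: P = [[1, 3], [5]].
After inserting 2: P = [[1, 2], [3], [5]].
After inserting 4: P = [[1, 2, 4], [3], [5]].

The final insertion tableau P = [[1, 2, 4], [3], [5]] has shape [3, 1, 1].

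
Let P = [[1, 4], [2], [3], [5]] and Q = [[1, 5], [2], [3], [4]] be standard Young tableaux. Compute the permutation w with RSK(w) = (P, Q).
5 3 2 1 4

Reverse the RSK construction: for i from n down to 1, find the cell of Q containing i, remove the entry at that cell from P, and reverse-bump it up through P; the value ejected from row 1 is w(i).

Step i=5: Q has 5 at row 1, column 2; remove that cell from P, ejecting 4. So w(5) = 4. P is now [[1], [2], [3], [5]].
Step i=4: Q has 4 at row 4, column 1; remove 5 from row 4 of P and reverse-bump: 5 enters row 3 and ejects 3; 3 enters row 2 and ejects 2; 2 enters row 1 and ejects 1. So w(4) = 1. P is now [[2], [3], [5]].
Step i=3: Q has 3 at row 3, column 1; remove 5 from row 3 of P and reverse-bump: 5 enters row 2 and ejects 3; 3 enters row 1 and ejects 2. So w(3) = 2. P is now [[3], [5]].
Step i=2: Q has 2 at row 2, column 1; remove 5 from row 2 of P and reverse-bump: 5 enters row 1 and ejects 3. So w(2) = 3. P is now [[5]].
Step i=1: Q has 1 at row 1, column 1; remove that cell from P, ejecting 5. So w(1) = 5. P is now [].

So w = 5 3 2 1 4.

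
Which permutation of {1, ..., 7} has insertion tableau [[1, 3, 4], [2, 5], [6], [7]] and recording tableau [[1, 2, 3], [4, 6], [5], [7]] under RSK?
2 3 7 6 1 5 4

Reverse the RSK construction: for i from n down to 1, find the cell of Q containing i, remove the entry at that cell from P, and reverse-bump it up through P; the value ejected from row 1 is w(i).

Step i=7: Q has 7 at row 4, column 1; remove 7 from row 4 of P and reverse-bump: 7 enters row 3 and ejects 6; 6 enters row 2 and ejects 5; 5 enters row 1 and ejects 4. So w(7) = 4. P is now [[1, 3, 5], [2, 6], [7]].
Step i=6: Q has 6 at row 2, column 2; remove 6 from row 2 of P and reverse-bump: 6 enters row 1 and ejects 5. So w(6) = 5. P is now [[1, 3, 6], [2], [7]].
Step i=5: Q has 5 at row 3, column 1; remove 7 from row 3 of P and reverse-bump: 7 enters row 2 and ejects 2; 2 enters row 1 and ejects 1. So w(5) = 1. P is now [[2, 3, 6], [7]].
Step i=4: Q has 4 at row 2, column 1; remove 7 from row 2 of P and reverse-bump: 7 enters row 1 and ejects 6. So w(4) = 6. P is now [[2, 3, 7]].
Step i=3: Q has 3 at row 1, column 3; remove that cell from P, ejecting 7. So w(3) = 7. P is now [[2, 3]].
Step i=2: Q has 2 at row 1, column 2; remove that cell from P, ejecting 3. So w(2) = 3. P is now [[2]].
Step i=1: Q has 1 at row 1, column 1; remove that cell from P, ejecting 2. So w(1) = 2. P is now [].

So w = 2 3 7 6 1 5 4.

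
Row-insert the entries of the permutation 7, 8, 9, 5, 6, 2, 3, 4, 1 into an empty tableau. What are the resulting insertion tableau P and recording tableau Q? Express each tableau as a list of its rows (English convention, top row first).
P = [[1, 3, 4], [2, 6, 9], [5, 8], [7]], Q = [[1, 2, 3], [4, 5, 8], [6, 7], [9]]

Insert each entry of the permutation into P by Schensted row insertion, recording in Q the position of each new cell.

Insert 7: appended to row 1. P = [[7]], Q = [[1]].
Insert 8: appended to row 1. P = [[7, 8]], Q = [[1, 2]].
Insert 9: appended to row 1. P = [[7, 8, 9]], Q = [[1, 2, 3]].
Insert 5: 5 bumps 7 from row 1; 7 starts row 2. P = [[5, 8, 9], [7]], Q = [[1, 2, 3], [4]].
Insert 6: 6 bumps 8 from row 1; 8 appends to row 2. P = [[5, 6, 9], [7, 8]], Q = [[1, 2, 3], [4, 5]].
Insert 2: 2 bumps 5 from row 1; 5 bumps 7 from row 2; 7 starts row 3. P = [[2, 6, 9], [5, 8], [7]], Q = [[1, 2, 3], [4, 5], [6]].
Insert 3: 3 bumps 6 from row 1; 6 bumps 8 from row 2; 8 appends to row 3. P = [[2, 3, 9], [5, 6], [7, 8]], Q = [[1, 2, 3], [4, 5], [6, 7]].
Insert 4: 4 bumps 9 from row 1; 9 appends to row 2. P = [[2, 3, 4], [5, 6, 9], [7, 8]], Q = [[1, 2, 3], [4, 5, 8], [6, 7]].
Insert 1: 1 bumps 2 from row 1; 2 bumps 5 from row 2; 5 bumps 7 from row 3; 7 starts row 4. P = [[1, 3, 4], [2, 6, 9], [5, 8], [7]], Q = [[1, 2, 3], [4, 5, 8], [6, 7], [9]].

So P = [[1, 3, 4], [2, 6, 9], [5, 8], [7]], Q = [[1, 2, 3], [4, 5, 8], [6, 7], [9]].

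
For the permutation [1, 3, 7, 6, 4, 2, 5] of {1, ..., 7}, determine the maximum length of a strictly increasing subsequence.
4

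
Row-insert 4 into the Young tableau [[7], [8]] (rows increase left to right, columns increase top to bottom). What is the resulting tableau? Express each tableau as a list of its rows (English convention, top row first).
[[4], [7], [8]]

In row 1, 4 replaces 7 (the leftmost entry greater than 4); 7 is bumped to row 2. In row 2, 7 replaces 8 (the leftmost entry greater than 7); 8 is bumped to row 3. 8 starts a new row 3. The new tableau is [[4], [7], [8]].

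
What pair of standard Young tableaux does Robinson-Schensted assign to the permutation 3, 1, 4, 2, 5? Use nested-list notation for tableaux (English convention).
Insert each entry of the permutation into P by Schensted row insertion, recording in Q the position of each new cell.

After inserting 3: P = [[3]].
After inserting 1: P = [[1], [3]].
After inserting 4: P = [[1, 4], [3]].
After inserting 2: P = [[1, 2], [3, 4]].
After inserting 5: P = [[1, 2, 5], [3, 4]].

So P = [[1, 2, 5], [3, 4]], Q = [[1, 3, 5], [2, 4]].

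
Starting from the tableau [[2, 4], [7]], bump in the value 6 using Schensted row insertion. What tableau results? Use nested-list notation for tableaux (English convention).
6 is larger than every entry of row 1, so it is appended to row 1. The new tableau is [[2, 4, 6], [7]].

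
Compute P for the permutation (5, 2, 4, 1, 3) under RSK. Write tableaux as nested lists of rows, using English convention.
Insert 5: appended to row 1. P = [[5]].
Insert 2: 2 bumps 5 from row 1; 5 starts row 2. P = [[2], [5]].
Insert 4: appended to row 1. P = [[2, 4], [5]].
Insert 1: 1 bumps 2 from row 1; 2 bumps 5 from row 2; 5 starts row 3. P = [[1, 4], [2], [5]].
Insert 3: 3 bumps 4 from row 1; 4 appends to row 2. P = [[1, 3], [2, 4], [5]].

So P = [[1, 3], [2, 4], [5]].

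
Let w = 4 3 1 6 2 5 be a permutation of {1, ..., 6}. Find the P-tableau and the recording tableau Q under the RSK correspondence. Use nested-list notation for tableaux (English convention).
P = [[1, 2, 5], [3, 6], [4]], Q = [[1, 4, 6], [2, 5], [3]]

Insert each entry of the permutation into P by Schensted row insertion, recording in Q the position of each new cell.

Insert 4: appended to row 1. P = [[4]], Q = [[1]].
Insert 3: 3 bumps 4 from row 1; 4 starts row 2. P = [[3], [4]], Q = [[1], [2]].
Insert 1: 1 bumps 3 from row 1; 3 bumps 4 from row 2; 4 starts row 3. P = [[1], [3], [4]], Q = [[1], [2], [3]].
Insert 6: appended to row 1. P = [[1, 6], [3], [4]], Q = [[1, 4], [2], [3]].
Insert 2: 2 bumps 6 from row 1; 6 appends to row 2. P = [[1, 2], [3, 6], [4]], Q = [[1, 4], [2, 5], [3]].
Insert 5: appended to row 1. P = [[1, 2, 5], [3, 6], [4]], Q = [[1, 4, 6], [2, 5], [3]].

So P = [[1, 2, 5], [3, 6], [4]], Q = [[1, 4, 6], [2, 5], [3]].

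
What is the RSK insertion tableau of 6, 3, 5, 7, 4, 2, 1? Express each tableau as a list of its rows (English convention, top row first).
P = [[1, 4, 7], [2], [3], [5], [6]]

Insert 6: appended to row 1. P = [[6]].
Insert 3: 3 bumps 6 from row 1; 6 starts row 2. P = [[3], [6]].
Insert 5: appended to row 1. P = [[3, 5], [6]].
Insert 7: appended to row 1. P = [[3, 5, 7], [6]].
Insert 4: 4 bumps 5 from row 1; 5 bumps 6 from row 2; 6 starts row 3. P = [[3, 4, 7], [5], [6]].
Insert 2: 2 bumps 3 from row 1; 3 bumps 5 from row 2; 5 bumps 6 from row 3; 6 starts row 4. P = [[2, 4, 7], [3], [5], [6]].
Insert 1: 1 bumps 2 from row 1; 2 bumps 3 from row 2; 3 bumps 5 from row 3; 5 bumps 6 from row 4; 6 starts row 5. P = [[1, 4, 7], [2], [3], [5], [6]].

So P = [[1, 4, 7], [2], [3], [5], [6]].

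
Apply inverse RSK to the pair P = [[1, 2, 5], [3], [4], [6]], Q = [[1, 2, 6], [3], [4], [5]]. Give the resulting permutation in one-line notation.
1 6 4 3 2 5

Reverse the RSK construction: for i from n down to 1, find the cell of Q containing i, remove the entry at that cell from P, and reverse-bump it up through P; the value ejected from row 1 is w(i).

Step i=6: Q has 6 at row 1, column 3; remove that cell from P, ejecting 5. So w(6) = 5. P is now [[1, 2], [3], [4], [6]].
Step i=5: Q has 5 at row 4, column 1; remove 6 from row 4 of P and reverse-bump: 6 enters row 3 and ejects 4; 4 enters row 2 and ejects 3; 3 enters row 1 and ejects 2. So w(5) = 2. P is now [[1, 3], [4], [6]].
Step i=4: Q has 4 at row 3, column 1; remove 6 from row 3 of P and reverse-bump: 6 enters row 2 and ejects 4; 4 enters row 1 and ejects 3. So w(4) = 3. P is now [[1, 4], [6]].
Step i=3: Q has 3 at row 2, column 1; remove 6 from row 2 of P and reverse-bump: 6 enters row 1 and ejects 4. So w(3) = 4. P is now [[1, 6]].
Step i=2: Q has 2 at row 1, column 2; remove that cell from P, ejecting 6. So w(2) = 6. P is now [[1]].
Step i=1: Q has 1 at row 1, column 1; remove that cell from P, ejecting 1. So w(1) = 1. P is now [].

So w = 1 6 4 3 2 5.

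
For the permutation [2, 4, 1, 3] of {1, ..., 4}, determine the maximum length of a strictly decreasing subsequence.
2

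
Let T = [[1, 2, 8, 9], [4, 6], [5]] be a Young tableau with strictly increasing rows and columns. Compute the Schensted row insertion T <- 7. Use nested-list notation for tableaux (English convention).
[[1, 2, 7, 9], [4, 6, 8], [5]]

In row 1, 7 replaces 8 (the leftmost entry greater than 7); 8 is bumped to row 2. 8 is appended to row 2. The new tableau is [[1, 2, 7, 9], [4, 6, 8], [5]].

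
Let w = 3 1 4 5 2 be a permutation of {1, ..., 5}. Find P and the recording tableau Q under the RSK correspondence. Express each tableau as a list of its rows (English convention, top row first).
P = [[1, 2, 5], [3, 4]], Q = [[1, 3, 4], [2, 5]]

Insert each entry of the permutation into P by Schensted row insertion, recording in Q the position of each new cell.

Insert 3: appended to row 1. P = [[3]], Q = [[1]].
Insert 1: 1 bumps 3 from row 1; 3 starts row 2. P = [[1], [3]], Q = [[1], [2]].
Insert 4: appended to row 1. P = [[1, 4], [3]], Q = [[1, 3], [2]].
Insert 5: appended to row 1. P = [[1, 4, 5], [3]], Q = [[1, 3, 4], [2]].
Insert 2: 2 bumps 4 from row 1; 4 appends to row 2. P = [[1, 2, 5], [3, 4]], Q = [[1, 3, 4], [2, 5]].

So P = [[1, 2, 5], [3, 4]], Q = [[1, 3, 4], [2, 5]].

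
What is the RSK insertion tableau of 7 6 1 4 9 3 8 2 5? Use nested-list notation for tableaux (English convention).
Insert 7: appended to row 1. P = [[7]].
Insert 6: 6 bumps 7 from row 1; 7 starts row 2. P = [[6], [7]].
Insert 1: 1 bumps 6 from row 1; 6 bumps 7 from row 2; 7 starts row 3. P = [[1], [6], [7]].
Insert 4: appended to row 1. P = [[1, 4], [6], [7]].
Insert 9: appended to row 1. P = [[1, 4, 9], [6], [7]].
Insert 3: 3 bumps 4 from row 1; 4 bumps 6 from row 2; 6 bumps 7 from row 3; 7 starts row 4. P = [[1, 3, 9], [4], [6], [7]].
Insert 8: 8 bumps 9 from row 1; 9 appends to row 2. P = [[1, 3, 8], [4, 9], [6], [7]].
Insert 2: 2 bumps 3 from row 1; 3 bumps 4 from row 2; 4 bumps 6 from row 3; 6 bumps 7 from row 4; 7 starts row 5. P = [[1, 2, 8], [3, 9], [4], [6], [7]].
Insert 5: 5 bumps 8 from row 1; 8 bumps 9 from row 2; 9 appends to row 3. P = [[1, 2, 5], [3, 8], [4, 9], [6], [7]].

So P = [[1, 2, 5], [3, 8], [4, 9], [6], [7]].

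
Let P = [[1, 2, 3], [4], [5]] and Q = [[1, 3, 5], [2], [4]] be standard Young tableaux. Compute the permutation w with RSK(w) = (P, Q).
Reverse the RSK construction: for i from n down to 1, find the cell of Q containing i, remove the entry at that cell from P, and reverse-bump it up through P; the value ejected from row 1 is w(i).

Step i=5: Q has 5 at row 1, column 3; remove that cell from P, ejecting 3. So w(5) = 3. P is now [[1, 2], [4], [5]].
Step i=4: Q has 4 at row 3, column 1; remove 5 from row 3 of P and reverse-bump: 5 enters row 2 and ejects 4; 4 enters row 1 and ejects 2. So w(4) = 2. P is now [[1, 4], [5]].
Step i=3: Q has 3 at row 1, column 2; remove that cell from P, ejecting 4. So w(3) = 4. P is now [[1], [5]].
Step i=2: Q has 2 at row 2, column 1; remove 5 from row 2 of P and reverse-bump: 5 enters row 1 and ejects 1. So w(2) = 1. P is now [[5]].
Step i=1: Q has 1 at row 1, column 1; remove that cell from P, ejecting 5. So w(1) = 5. P is now [].

So w = 5 1 4 2 3.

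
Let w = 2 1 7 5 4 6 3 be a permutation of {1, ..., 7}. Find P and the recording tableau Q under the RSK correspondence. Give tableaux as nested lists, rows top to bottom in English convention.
Insert each entry of the permutation into P by Schensted row insertion, recording in Q the position of each new cell.

After inserting 2: P = [[2]].
After inserting 1: P = [[1], [2]].
After inserting 7: P = [[1, 7], [2]].
After inserting 5: P = [[1, 5], [2, 7]].
After inserting 4: P = [[1, 4], [2, 5], [7]].
After inserting 6: P = [[1, 4, 6], [2, 5], [7]].
After inserting 3: P = [[1, 3, 6], [2, 4], [5], [7]].

So P = [[1, 3, 6], [2, 4], [5], [7]], Q = [[1, 3, 6], [2, 4], [5], [7]].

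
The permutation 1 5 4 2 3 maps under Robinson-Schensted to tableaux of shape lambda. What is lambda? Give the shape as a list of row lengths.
Row-insert each entry into an empty tableau.

After inserting 1: P = [[1]].
After inserting 5: P = [[1, 5]].
After inserting 4: P = [[1, 4], [5]].
After inserting 2: P = [[1, 2], [4], [5]].
After inserting 3: P = [[1, 2, 3], [4], [5]].

The final insertion tableau P = [[1, 2, 3], [4], [5]] has shape [3, 1, 1].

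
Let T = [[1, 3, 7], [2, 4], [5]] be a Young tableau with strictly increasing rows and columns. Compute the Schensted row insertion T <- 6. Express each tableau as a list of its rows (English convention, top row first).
[[1, 3, 6], [2, 4, 7], [5]]

In row 1, 6 replaces 7 (the leftmost entry greater than 6); 7 is bumped to row 2. 7 is appended to row 2. The new tableau is [[1, 3, 6], [2, 4, 7], [5]].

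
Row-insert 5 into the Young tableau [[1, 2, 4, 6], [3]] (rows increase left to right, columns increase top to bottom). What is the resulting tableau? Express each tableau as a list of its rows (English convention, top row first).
In row 1, 5 replaces 6 (the leftmost entry greater than 5); 6 is bumped to row 2. 6 is appended to row 2. The new tableau is [[1, 2, 4, 5], [3, 6]].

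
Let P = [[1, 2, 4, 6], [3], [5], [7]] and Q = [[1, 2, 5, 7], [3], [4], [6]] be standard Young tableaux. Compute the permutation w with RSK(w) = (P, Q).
1 7 5 3 4 2 6

Reverse the RSK construction: for i from n down to 1, find the cell of Q containing i, remove the entry at that cell from P, and reverse-bump it up through P; the value ejected from row 1 is w(i).

Step i=7: Q has 7 at row 1, column 4; remove that cell from P, ejecting 6. So w(7) = 6. P is now [[1, 2, 4], [3], [5], [7]].
Step i=6: Q has 6 at row 4, column 1; remove 7 from row 4 of P and reverse-bump: 7 enters row 3 and ejects 5; 5 enters row 2 and ejects 3; 3 enters row 1 and ejects 2. So w(6) = 2. P is now [[1, 3, 4], [5], [7]].
Step i=5: Q has 5 at row 1, column 3; remove that cell from P, ejecting 4. So w(5) = 4. P is now [[1, 3], [5], [7]].
Step i=4: Q has 4 at row 3, column 1; remove 7 from row 3 of P and reverse-bump: 7 enters row 2 and ejects 5; 5 enters row 1 and ejects 3. So w(4) = 3. P is now [[1, 5], [7]].
Step i=3: Q has 3 at row 2, column 1; remove 7 from row 2 of P and reverse-bump: 7 enters row 1 and ejects 5. So w(3) = 5. P is now [[1, 7]].
Step i=2: Q has 2 at row 1, column 2; remove that cell from P, ejecting 7. So w(2) = 7. P is now [[1]].
Step i=1: Q has 1 at row 1, column 1; remove that cell from P, ejecting 1. So w(1) = 1. P is now [].

So w = 1 7 5 3 4 2 6.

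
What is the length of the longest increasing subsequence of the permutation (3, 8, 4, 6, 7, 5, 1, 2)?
4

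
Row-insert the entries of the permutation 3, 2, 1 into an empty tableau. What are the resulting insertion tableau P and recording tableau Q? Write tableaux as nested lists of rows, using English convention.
Insert each entry of the permutation into P by Schensted row insertion, recording in Q the position of each new cell.

Insert 3: appended to row 1. P = [[3]], Q = [[1]].
Insert 2: 2 bumps 3 from row 1; 3 starts row 2. P = [[2], [3]], Q = [[1], [2]].
Insert 1: 1 bumps 2 from row 1; 2 bumps 3 from row 2; 3 starts row 3. P = [[1], [2], [3]], Q = [[1], [2], [3]].

So P = [[1], [2], [3]], Q = [[1], [2], [3]].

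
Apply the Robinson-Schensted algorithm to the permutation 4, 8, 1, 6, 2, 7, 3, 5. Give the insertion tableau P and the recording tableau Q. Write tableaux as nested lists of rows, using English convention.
P = [[1, 2, 3, 5], [4, 6, 7], [8]], Q = [[1, 2, 6, 8], [3, 4, 7], [5]]

Insert each entry of the permutation into P by Schensted row insertion, recording in Q the position of each new cell.

After inserting 4: P = [[4]].
After inserting 8: P = [[4, 8]].
After inserting 1: P = [[1, 8], [4]].
After inserting 6: P = [[1, 6], [4, 8]].
After inserting 2: P = [[1, 2], [4, 6], [8]].
After inserting 7: P = [[1, 2, 7], [4, 6], [8]].
After inserting 3: P = [[1, 2, 3], [4, 6, 7], [8]].
After inserting 5: P = [[1, 2, 3, 5], [4, 6, 7], [8]].

So P = [[1, 2, 3, 5], [4, 6, 7], [8]], Q = [[1, 2, 6, 8], [3, 4, 7], [5]].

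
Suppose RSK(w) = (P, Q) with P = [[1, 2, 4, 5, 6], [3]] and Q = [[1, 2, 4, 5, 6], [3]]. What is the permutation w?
1 3 2 4 5 6

Reverse RSK: for i = n, n-1, ..., 1, locate i in Q, remove the corresponding corner cell from P, and reverse-bump its entry up through P; the value ejected from row 1 is w(i).

So w = 1 3 2 4 5 6.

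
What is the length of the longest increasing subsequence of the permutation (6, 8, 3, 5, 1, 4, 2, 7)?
3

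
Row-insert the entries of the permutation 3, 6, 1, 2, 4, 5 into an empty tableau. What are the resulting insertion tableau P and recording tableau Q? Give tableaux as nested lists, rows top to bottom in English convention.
P = [[1, 2, 4, 5], [3, 6]], Q = [[1, 2, 5, 6], [3, 4]]

Insert each entry of the permutation into P by Schensted row insertion, recording in Q the position of each new cell.

After inserting 3: P = [[3]].
After inserting 6: P = [[3, 6]].
After inserting 1: P = [[1, 6], [3]].
After inserting 2: P = [[1, 2], [3, 6]].
After inserting 4: P = [[1, 2, 4], [3, 6]].
After inserting 5: P = [[1, 2, 4, 5], [3, 6]].

So P = [[1, 2, 4, 5], [3, 6]], Q = [[1, 2, 5, 6], [3, 4]].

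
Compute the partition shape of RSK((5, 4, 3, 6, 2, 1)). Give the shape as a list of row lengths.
[2, 1, 1, 1, 1]

Row-insert each entry into an empty tableau.

After inserting 5: P = [[5]].
After inserting 4: P = [[4], [5]].
After inserting 3: P = [[3], [4], [5]].
After inserting 6: P = [[3, 6], [4], [5]].
After inserting 2: P = [[2, 6], [3], [4], [5]].
After inserting 1: P = [[1, 6], [2], [3], [4], [5]].

The final insertion tableau P = [[1, 6], [2], [3], [4], [5]] has shape [2, 1, 1, 1, 1].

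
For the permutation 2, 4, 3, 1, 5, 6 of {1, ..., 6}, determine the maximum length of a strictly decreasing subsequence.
3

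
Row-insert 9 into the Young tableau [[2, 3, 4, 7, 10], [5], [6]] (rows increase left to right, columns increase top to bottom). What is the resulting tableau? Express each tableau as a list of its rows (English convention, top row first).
In row 1, 9 replaces 10 (the leftmost entry greater than 9); 10 is bumped to row 2. 10 is appended to row 2. The new tableau is [[2, 3, 4, 7, 9], [5, 10], [6]].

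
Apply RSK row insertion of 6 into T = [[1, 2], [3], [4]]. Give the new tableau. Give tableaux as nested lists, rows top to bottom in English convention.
6 is larger than every entry of row 1, so it is appended to row 1. The new tableau is [[1, 2, 6], [3], [4]].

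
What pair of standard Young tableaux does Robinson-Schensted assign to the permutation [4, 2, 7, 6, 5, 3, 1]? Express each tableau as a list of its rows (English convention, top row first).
P = [[1, 3], [2, 5], [4], [6], [7]], Q = [[1, 3], [2, 4], [5], [6], [7]]

Insert each entry of the permutation into P by Schensted row insertion, recording in Q the position of each new cell.

Insert 4: appended to row 1. P = [[4]], Q = [[1]].
Insert 2: 2 bumps 4 from row 1; 4 starts row 2. P = [[2], [4]], Q = [[1], [2]].
Insert 7: appended to row 1. P = [[2, 7], [4]], Q = [[1, 3], [2]].
Insert 6: 6 bumps 7 from row 1; 7 appends to row 2. P = [[2, 6], [4, 7]], Q = [[1, 3], [2, 4]].
Insert 5: 5 bumps 6 from row 1; 6 bumps 7 from row 2; 7 starts row 3. P = [[2, 5], [4, 6], [7]], Q = [[1, 3], [2, 4], [5]].
Insert 3: 3 bumps 5 from row 1; 5 bumps 6 from row 2; 6 bumps 7 from row 3; 7 starts row 4. P = [[2, 3], [4, 5], [6], [7]], Q = [[1, 3], [2, 4], [5], [6]].
Insert 1: 1 bumps 2 from row 1; 2 bumps 4 from row 2; 4 bumps 6 from row 3; 6 bumps 7 from row 4; 7 starts row 5. P = [[1, 3], [2, 5], [4], [6], [7]], Q = [[1, 3], [2, 4], [5], [6], [7]].

So P = [[1, 3], [2, 5], [4], [6], [7]], Q = [[1, 3], [2, 4], [5], [6], [7]].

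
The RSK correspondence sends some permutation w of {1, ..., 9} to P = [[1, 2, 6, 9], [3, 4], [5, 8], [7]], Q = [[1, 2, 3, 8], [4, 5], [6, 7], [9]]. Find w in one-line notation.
3 7 8 5 6 1 4 9 2

Reverse RSK: for i = n, n-1, ..., 1, locate i in Q, remove the corresponding corner cell from P, and reverse-bump its entry up through P; the value ejected from row 1 is w(i).

So w = 3 7 8 5 6 1 4 9 2.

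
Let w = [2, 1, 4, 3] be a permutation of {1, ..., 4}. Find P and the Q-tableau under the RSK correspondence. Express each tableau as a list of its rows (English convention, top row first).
Insert each entry of the permutation into P by Schensted row insertion, recording in Q the position of each new cell.

Insert 2: appended to row 1. P = [[2]], Q = [[1]].
Insert 1: 1 bumps 2 from row 1; 2 starts row 2. P = [[1], [2]], Q = [[1], [2]].
Insert 4: appended to row 1. P = [[1, 4], [2]], Q = [[1, 3], [2]].
Insert 3: 3 bumps 4 from row 1; 4 appends to row 2. P = [[1, 3], [2, 4]], Q = [[1, 3], [2, 4]].

So P = [[1, 3], [2, 4]], Q = [[1, 3], [2, 4]].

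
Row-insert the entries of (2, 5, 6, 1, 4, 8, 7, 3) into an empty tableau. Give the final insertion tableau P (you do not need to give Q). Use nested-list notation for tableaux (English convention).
Insert 2: appended to row 1. P = [[2]].
Insert 5: appended to row 1. P = [[2, 5]].
Insert 6: appended to row 1. P = [[2, 5, 6]].
Insert 1: 1 bumps 2 from row 1; 2 starts row 2. P = [[1, 5, 6], [2]].
Insert 4: 4 bumps 5 from row 1; 5 appends to row 2. P = [[1, 4, 6], [2, 5]].
Insert 8: appended to row 1. P = [[1, 4, 6, 8], [2, 5]].
Insert 7: 7 bumps 8 from row 1; 8 appends to row 2. P = [[1, 4, 6, 7], [2, 5, 8]].
Insert 3: 3 bumps 4 from row 1; 4 bumps 5 from row 2; 5 starts row 3. P = [[1, 3, 6, 7], [2, 4, 8], [5]].

So P = [[1, 3, 6, 7], [2, 4, 8], [5]].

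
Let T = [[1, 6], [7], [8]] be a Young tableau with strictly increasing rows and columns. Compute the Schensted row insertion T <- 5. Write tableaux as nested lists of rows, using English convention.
In row 1, 5 replaces 6 (the leftmost entry greater than 5); 6 is bumped to row 2. In row 2, 6 replaces 7 (the leftmost entry greater than 6); 7 is bumped to row 3. In row 3, 7 replaces 8 (the leftmost entry greater than 7); 8 is bumped to row 4. 8 starts a new row 4. The new tableau is [[1, 5], [6], [7], [8]].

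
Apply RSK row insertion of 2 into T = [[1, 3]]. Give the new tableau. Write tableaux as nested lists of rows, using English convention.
In row 1, 2 replaces 3 (the leftmost entry greater than 2); 3 is bumped to row 2. 3 starts a new row 2. The new tableau is [[1, 2], [3]].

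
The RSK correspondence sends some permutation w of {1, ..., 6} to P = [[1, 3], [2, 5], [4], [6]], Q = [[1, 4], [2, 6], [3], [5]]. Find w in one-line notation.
Reverse RSK: for i = n, n-1, ..., 1, locate i in Q, remove the corresponding corner cell from P, and reverse-bump its entry up through P; the value ejected from row 1 is w(i).

So w = 6 4 2 5 1 3.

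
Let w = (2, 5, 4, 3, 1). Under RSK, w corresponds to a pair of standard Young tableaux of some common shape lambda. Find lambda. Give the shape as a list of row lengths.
[2, 1, 1, 1]

Row-insert each entry into an empty tableau.

After inserting 2: P = [[2]].
After inserting 5: P = [[2, 5]].
After inserting 4: P = [[2, 4], [5]].
After inserting 3: P = [[2, 3], [4], [5]].
After inserting 1: P = [[1, 3], [2], [4], [5]].

The final insertion tableau P = [[1, 3], [2], [4], [5]] has shape [2, 1, 1, 1].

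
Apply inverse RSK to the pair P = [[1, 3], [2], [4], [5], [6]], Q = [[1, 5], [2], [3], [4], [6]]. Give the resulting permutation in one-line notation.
6 5 4 2 3 1

Reverse RSK: for i = n, n-1, ..., 1, locate i in Q, remove the corresponding corner cell from P, and reverse-bump its entry up through P; the value ejected from row 1 is w(i).

So w = 6 5 4 2 3 1.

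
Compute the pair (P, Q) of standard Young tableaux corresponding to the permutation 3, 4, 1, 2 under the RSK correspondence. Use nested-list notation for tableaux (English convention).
Insert each entry of the permutation into P by Schensted row insertion, recording in Q the position of each new cell.

Insert 3: appended to row 1. P = [[3]].
Insert 4: appended to row 1. P = [[3, 4]].
Insert 1: 1 bumps 3 from row 1; 3 starts row 2. P = [[1, 4], [3]].
Insert 2: 2 bumps 4 from row 1; 4 appends to row 2. P = [[1, 2], [3, 4]].

So P = [[1, 2], [3, 4]], Q = [[1, 2], [3, 4]].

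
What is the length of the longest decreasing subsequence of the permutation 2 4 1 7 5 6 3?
3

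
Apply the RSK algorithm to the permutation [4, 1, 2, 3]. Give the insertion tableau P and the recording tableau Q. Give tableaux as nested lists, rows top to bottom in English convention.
P = [[1, 2, 3], [4]], Q = [[1, 3, 4], [2]]

Insert each entry of the permutation into P by Schensted row insertion, recording in Q the position of each new cell.

Insert 4: appended to row 1. P = [[4]], Q = [[1]].
Insert 1: 1 bumps 4 from row 1; 4 starts row 2. P = [[1], [4]], Q = [[1], [2]].
Insert 2: appended to row 1. P = [[1, 2], [4]], Q = [[1, 3], [2]].
Insert 3: appended to row 1. P = [[1, 2, 3], [4]], Q = [[1, 3, 4], [2]].

So P = [[1, 2, 3], [4]], Q = [[1, 3, 4], [2]].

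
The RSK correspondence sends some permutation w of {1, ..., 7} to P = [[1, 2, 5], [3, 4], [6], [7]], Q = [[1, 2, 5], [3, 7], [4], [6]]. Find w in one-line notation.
3 7 6 4 5 1 2

Reverse the RSK construction: for i from n down to 1, find the cell of Q containing i, remove the entry at that cell from P, and reverse-bump it up through P; the value ejected from row 1 is w(i).

Step i=7: Q has 7 at row 2, column 2; remove 4 from row 2 of P and reverse-bump: 4 enters row 1 and ejects 2. So w(7) = 2. P is now [[1, 4, 5], [3], [6], [7]].
Step i=6: Q has 6 at row 4, column 1; remove 7 from row 4 of P and reverse-bump: 7 enters row 3 and ejects 6; 6 enters row 2 and ejects 3; 3 enters row 1 and ejects 1. So w(6) = 1. P is now [[3, 4, 5], [6], [7]].
Step i=5: Q has 5 at row 1, column 3; remove that cell from P, ejecting 5. So w(5) = 5. P is now [[3, 4], [6], [7]].
Step i=4: Q has 4 at row 3, column 1; remove 7 from row 3 of P and reverse-bump: 7 enters row 2 and ejects 6; 6 enters row 1 and ejects 4. So w(4) = 4. P is now [[3, 6], [7]].
Step i=3: Q has 3 at row 2, column 1; remove 7 from row 2 of P and reverse-bump: 7 enters row 1 and ejects 6. So w(3) = 6. P is now [[3, 7]].
Step i=2: Q has 2 at row 1, column 2; remove that cell from P, ejecting 7. So w(2) = 7. P is now [[3]].
Step i=1: Q has 1 at row 1, column 1; remove that cell from P, ejecting 3. So w(1) = 3. P is now [].

So w = 3 7 6 4 5 1 2.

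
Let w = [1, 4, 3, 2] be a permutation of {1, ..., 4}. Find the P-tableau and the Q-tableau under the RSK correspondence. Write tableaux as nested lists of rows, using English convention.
P = [[1, 2], [3], [4]], Q = [[1, 2], [3], [4]]

Insert each entry of the permutation into P by Schensted row insertion, recording in Q the position of each new cell.

Insert 1: appended to row 1. P = [[1]].
Insert 4: appended to row 1. P = [[1, 4]].
Insert 3: 3 bumps 4 from row 1; 4 starts row 2. P = [[1, 3], [4]].
Insert 2: 2 bumps 3 from row 1; 3 bumps 4 from row 2; 4 starts row 3. P = [[1, 2], [3], [4]].

So P = [[1, 2], [3], [4]], Q = [[1, 2], [3], [4]].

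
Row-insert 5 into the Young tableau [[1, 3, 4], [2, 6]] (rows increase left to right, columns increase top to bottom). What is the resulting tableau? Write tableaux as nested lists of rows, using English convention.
[[1, 3, 4, 5], [2, 6]]

5 is larger than every entry of row 1, so it is appended to row 1. The new tableau is [[1, 3, 4, 5], [2, 6]].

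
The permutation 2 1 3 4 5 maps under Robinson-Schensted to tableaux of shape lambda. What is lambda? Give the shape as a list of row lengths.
Row-insert each entry into an empty tableau.

After inserting 2: P = [[2]].
After inserting 1: P = [[1], [2]].
After inserting 3: P = [[1, 3], [2]].
After inserting 4: P = [[1, 3, 4], [2]].
After inserting 5: P = [[1, 3, 4, 5], [2]].

The final insertion tableau P = [[1, 3, 4, 5], [2]] has shape [4, 1].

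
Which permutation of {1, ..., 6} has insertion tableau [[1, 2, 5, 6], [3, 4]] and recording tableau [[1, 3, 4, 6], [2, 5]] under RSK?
3 1 4 5 2 6

Reverse the RSK construction: for i from n down to 1, find the cell of Q containing i, remove the entry at that cell from P, and reverse-bump it up through P; the value ejected from row 1 is w(i).

Step i=6: Q has 6 at row 1, column 4; remove that cell from P, ejecting 6. So w(6) = 6. P is now [[1, 2, 5], [3, 4]].
Step i=5: Q has 5 at row 2, column 2; remove 4 from row 2 of P and reverse-bump: 4 enters row 1 and ejects 2. So w(5) = 2. P is now [[1, 4, 5], [3]].
Step i=4: Q has 4 at row 1, column 3; remove that cell from P, ejecting 5. So w(4) = 5. P is now [[1, 4], [3]].
Step i=3: Q has 3 at row 1, column 2; remove that cell from P, ejecting 4. So w(3) = 4. P is now [[1], [3]].
Step i=2: Q has 2 at row 2, column 1; remove 3 from row 2 of P and reverse-bump: 3 enters row 1 and ejects 1. So w(2) = 1. P is now [[3]].
Step i=1: Q has 1 at row 1, column 1; remove that cell from P, ejecting 3. So w(1) = 3. P is now [].

So w = 3 1 4 5 2 6.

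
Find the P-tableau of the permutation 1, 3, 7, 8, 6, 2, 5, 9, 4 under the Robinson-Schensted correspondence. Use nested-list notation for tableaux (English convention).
P = [[1, 2, 4, 8, 9], [3, 5], [6], [7]]

Insert 1: appended to row 1. P = [[1]].
Insert 3: appended to row 1. P = [[1, 3]].
Insert 7: appended to row 1. P = [[1, 3, 7]].
Insert 8: appended to row 1. P = [[1, 3, 7, 8]].
Insert 6: 6 bumps 7 from row 1; 7 starts row 2. P = [[1, 3, 6, 8], [7]].
Insert 2: 2 bumps 3 from row 1; 3 bumps 7 from row 2; 7 starts row 3. P = [[1, 2, 6, 8], [3], [7]].
Insert 5: 5 bumps 6 from row 1; 6 appends to row 2. P = [[1, 2, 5, 8], [3, 6], [7]].
Insert 9: appended to row 1. P = [[1, 2, 5, 8, 9], [3, 6], [7]].
Insert 4: 4 bumps 5 from row 1; 5 bumps 6 from row 2; 6 bumps 7 from row 3; 7 starts row 4. P = [[1, 2, 4, 8, 9], [3, 5], [6], [7]].

So P = [[1, 2, 4, 8, 9], [3, 5], [6], [7]].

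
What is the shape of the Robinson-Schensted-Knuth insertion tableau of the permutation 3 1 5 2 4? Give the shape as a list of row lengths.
Row-insert each entry into an empty tableau.

After inserting 3: P = [[3]].
After inserting 1: P = [[1], [3]].
After inserting 5: P = [[1, 5], [3]].
After inserting 2: P = [[1, 2], [3, 5]].
After inserting 4: P = [[1, 2, 4], [3, 5]].

The final insertion tableau P = [[1, 2, 4], [3, 5]] has shape [3, 2].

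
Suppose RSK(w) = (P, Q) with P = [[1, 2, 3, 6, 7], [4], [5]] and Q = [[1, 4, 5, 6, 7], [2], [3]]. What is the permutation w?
Reverse the RSK construction: for i from n down to 1, find the cell of Q containing i, remove the entry at that cell from P, and reverse-bump it up through P; the value ejected from row 1 is w(i).

Step i=7: Q has 7 at row 1, column 5; remove that cell from P, ejecting 7. So w(7) = 7. P is now [[1, 2, 3, 6], [4], [5]].
Step i=6: Q has 6 at row 1, column 4; remove that cell from P, ejecting 6. So w(6) = 6. P is now [[1, 2, 3], [4], [5]].
Step i=5: Q has 5 at row 1, column 3; remove that cell from P, ejecting 3. So w(5) = 3. P is now [[1, 2], [4], [5]].
Step i=4: Q has 4 at row 1, column 2; remove that cell from P, ejecting 2. So w(4) = 2. P is now [[1], [4], [5]].
Step i=3: Q has 3 at row 3, column 1; remove 5 from row 3 of P and reverse-bump: 5 enters row 2 and ejects 4; 4 enters row 1 and ejects 1. So w(3) = 1. P is now [[4], [5]].
Step i=2: Q has 2 at row 2, column 1; remove 5 from row 2 of P and reverse-bump: 5 enters row 1 and ejects 4. So w(2) = 4. P is now [[5]].
Step i=1: Q has 1 at row 1, column 1; remove that cell from P, ejecting 5. So w(1) = 5. P is now [].

So w = 5 4 1 2 3 6 7.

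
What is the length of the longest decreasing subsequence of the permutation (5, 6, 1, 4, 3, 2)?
4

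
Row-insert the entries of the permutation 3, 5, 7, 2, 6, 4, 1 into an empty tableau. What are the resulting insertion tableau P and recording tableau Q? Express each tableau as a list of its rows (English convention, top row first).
Insert each entry of the permutation into P by Schensted row insertion, recording in Q the position of each new cell.

Insert 3: appended to row 1. P = [[3]], Q = [[1]].
Insert 5: appended to row 1. P = [[3, 5]], Q = [[1, 2]].
Insert 7: appended to row 1. P = [[3, 5, 7]], Q = [[1, 2, 3]].
Insert 2: 2 bumps 3 from row 1; 3 starts row 2. P = [[2, 5, 7], [3]], Q = [[1, 2, 3], [4]].
Insert 6: 6 bumps 7 from row 1; 7 appends to row 2. P = [[2, 5, 6], [3, 7]], Q = [[1, 2, 3], [4, 5]].
Insert 4: 4 bumps 5 from row 1; 5 bumps 7 from row 2; 7 starts row 3. P = [[2, 4, 6], [3, 5], [7]], Q = [[1, 2, 3], [4, 5], [6]].
Insert 1: 1 bumps 2 from row 1; 2 bumps 3 from row 2; 3 bumps 7 from row 3; 7 starts row 4. P = [[1, 4, 6], [2, 5], [3], [7]], Q = [[1, 2, 3], [4, 5], [6], [7]].

So P = [[1, 4, 6], [2, 5], [3], [7]], Q = [[1, 2, 3], [4, 5], [6], [7]].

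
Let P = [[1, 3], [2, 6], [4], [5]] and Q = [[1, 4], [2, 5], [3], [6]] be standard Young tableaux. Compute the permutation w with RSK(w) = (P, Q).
Reverse RSK: for i = n, n-1, ..., 1, locate i in Q, remove the corresponding corner cell from P, and reverse-bump its entry up through P; the value ejected from row 1 is w(i).

So w = 5 4 2 6 3 1.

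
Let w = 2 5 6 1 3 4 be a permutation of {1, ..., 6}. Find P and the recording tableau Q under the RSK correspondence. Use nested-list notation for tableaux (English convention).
Insert each entry of the permutation into P by Schensted row insertion, recording in Q the position of each new cell.

After inserting 2: P = [[2]].
After inserting 5: P = [[2, 5]].
After inserting 6: P = [[2, 5, 6]].
After inserting 1: P = [[1, 5, 6], [2]].
After inserting 3: P = [[1, 3, 6], [2, 5]].
After inserting 4: P = [[1, 3, 4], [2, 5, 6]].

So P = [[1, 3, 4], [2, 5, 6]], Q = [[1, 2, 3], [4, 5, 6]].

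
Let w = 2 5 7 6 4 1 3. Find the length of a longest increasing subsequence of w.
3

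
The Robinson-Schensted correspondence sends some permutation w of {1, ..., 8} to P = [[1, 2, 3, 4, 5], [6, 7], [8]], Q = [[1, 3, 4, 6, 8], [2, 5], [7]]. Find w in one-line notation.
Reverse RSK: for i = n, n-1, ..., 1, locate i in Q, remove the corresponding corner cell from P, and reverse-bump its entry up through P; the value ejected from row 1 is w(i).

So w = 6 1 2 8 3 7 4 5.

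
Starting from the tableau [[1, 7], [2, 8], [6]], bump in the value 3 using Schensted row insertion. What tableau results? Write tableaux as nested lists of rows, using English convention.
[[1, 3], [2, 7], [6, 8]]

In row 1, 3 replaces 7 (the leftmost entry greater than 3); 7 is bumped to row 2. In row 2, 7 replaces 8 (the leftmost entry greater than 7); 8 is bumped to row 3. 8 is appended to row 3. The new tableau is [[1, 3], [2, 7], [6, 8]].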